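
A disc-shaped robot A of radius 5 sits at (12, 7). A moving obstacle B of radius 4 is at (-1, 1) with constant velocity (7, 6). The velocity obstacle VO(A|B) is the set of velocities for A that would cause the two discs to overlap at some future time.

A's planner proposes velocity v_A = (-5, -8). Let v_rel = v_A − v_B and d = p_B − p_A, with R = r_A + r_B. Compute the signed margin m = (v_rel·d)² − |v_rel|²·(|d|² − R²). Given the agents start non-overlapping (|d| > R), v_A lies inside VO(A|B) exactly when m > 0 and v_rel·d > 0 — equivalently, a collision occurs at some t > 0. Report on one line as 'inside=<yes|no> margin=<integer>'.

d = (-13, -6),  |d|² = 205;  R = 5+4 = 9,  c = 205−9² = 124
v_rel = (-12, -14),  |v_rel|² = 340;  v_rel·d = (-12)·(-13) + (-14)·(-6) = 240
340·t² − 480·t + 124 = 0  ⇒  m = 240² − 340·124 = 15440
m = 15440 > 0,  v_rel·d = 240 > 0  ⇒  inside

inside=yes margin=15440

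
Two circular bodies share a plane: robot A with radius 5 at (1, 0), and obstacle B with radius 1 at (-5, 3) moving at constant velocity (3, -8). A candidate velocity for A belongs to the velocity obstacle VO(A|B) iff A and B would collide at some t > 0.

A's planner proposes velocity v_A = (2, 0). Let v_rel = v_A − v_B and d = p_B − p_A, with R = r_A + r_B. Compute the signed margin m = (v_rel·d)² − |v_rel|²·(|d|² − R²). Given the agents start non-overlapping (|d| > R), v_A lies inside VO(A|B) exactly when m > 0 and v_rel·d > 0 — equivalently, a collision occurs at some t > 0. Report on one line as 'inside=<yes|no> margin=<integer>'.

d = (-6, 3),  |d|² = 45;  R = 5+1 = 6,  c = 45−6² = 9
v_rel = (-1, 8),  |v_rel|² = 65;  v_rel·d = (-1)·(-6) + (8)·(3) = 30
65·t² − 60·t + 9 = 0  ⇒  m = 30² − 65·9 = 315
m = 315 > 0,  v_rel·d = 30 > 0  ⇒  inside

inside=yes margin=315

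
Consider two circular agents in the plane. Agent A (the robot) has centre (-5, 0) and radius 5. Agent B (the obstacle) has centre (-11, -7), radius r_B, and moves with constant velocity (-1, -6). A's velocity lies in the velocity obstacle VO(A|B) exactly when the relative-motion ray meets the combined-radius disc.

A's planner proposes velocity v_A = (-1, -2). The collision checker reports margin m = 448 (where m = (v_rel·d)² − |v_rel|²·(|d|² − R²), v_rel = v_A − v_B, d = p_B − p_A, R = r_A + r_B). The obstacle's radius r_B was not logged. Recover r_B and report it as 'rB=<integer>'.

m = 448
d = (-6, -7);  v_rel = (0, 4),  |v_rel|² = 16
v_rel×d = (0)·(-7) − (4)·(-6) = 24
since m = R²·16 − 24²:  R² = (576 + 448) / 16 = 64
R = √64 = 8  ⇒  r_B = 8 − 5 = 3

rB=3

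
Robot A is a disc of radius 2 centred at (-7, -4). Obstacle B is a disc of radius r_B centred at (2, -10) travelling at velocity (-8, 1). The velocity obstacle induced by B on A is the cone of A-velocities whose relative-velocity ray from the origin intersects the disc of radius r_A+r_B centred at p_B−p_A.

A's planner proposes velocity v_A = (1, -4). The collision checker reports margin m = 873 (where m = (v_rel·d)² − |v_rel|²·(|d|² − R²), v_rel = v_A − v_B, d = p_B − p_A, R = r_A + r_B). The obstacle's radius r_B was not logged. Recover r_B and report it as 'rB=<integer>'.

m = 873
d = (9, -6);  v_rel = (9, -5),  |v_rel|² = 106
v_rel×d = (9)·(-6) − (-5)·(9) = -9
since m = R²·106 − (-9)²:  R² = (81 + 873) / 106 = 9
R = √9 = 3  ⇒  r_B = 3 − 2 = 1

rB=1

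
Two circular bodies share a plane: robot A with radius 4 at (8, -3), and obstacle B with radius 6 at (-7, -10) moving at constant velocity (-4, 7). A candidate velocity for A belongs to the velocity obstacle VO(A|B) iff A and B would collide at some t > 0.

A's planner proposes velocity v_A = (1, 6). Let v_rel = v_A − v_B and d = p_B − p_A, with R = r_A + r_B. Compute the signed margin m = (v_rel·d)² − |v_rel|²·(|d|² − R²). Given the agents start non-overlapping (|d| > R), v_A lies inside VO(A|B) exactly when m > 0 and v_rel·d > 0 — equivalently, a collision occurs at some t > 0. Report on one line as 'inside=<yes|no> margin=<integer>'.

d = (-15, -7),  |d|² = 274;  R = 4+6 = 10,  c = 274−10² = 174
v_rel = (5, -1),  |v_rel|² = 26;  v_rel·d = (5)·(-15) + (-1)·(-7) = -68
26·t² + 136·t + 174 = 0  ⇒  m = (-68)² − 26·174 = 100
m = 100 > 0,  v_rel·d = -68 < 0  ⇒  outside

inside=no margin=100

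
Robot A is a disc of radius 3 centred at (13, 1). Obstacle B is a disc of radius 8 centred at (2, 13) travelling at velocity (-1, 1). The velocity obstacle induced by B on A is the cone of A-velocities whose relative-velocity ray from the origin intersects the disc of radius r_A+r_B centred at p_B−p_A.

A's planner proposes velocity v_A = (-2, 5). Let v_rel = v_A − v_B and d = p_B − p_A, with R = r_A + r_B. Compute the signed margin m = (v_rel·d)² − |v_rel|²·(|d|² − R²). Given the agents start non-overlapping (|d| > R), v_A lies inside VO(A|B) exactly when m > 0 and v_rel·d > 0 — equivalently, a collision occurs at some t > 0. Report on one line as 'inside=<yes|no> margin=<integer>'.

d = (-11, 12),  |d|² = 265;  R = 3+8 = 11,  c = 265−11² = 144
v_rel = (-1, 4),  |v_rel|² = 17;  v_rel·d = (-1)·(-11) + (4)·(12) = 59
17·t² − 118·t + 144 = 0  ⇒  m = 59² − 17·144 = 1033
m = 1033 > 0,  v_rel·d = 59 > 0  ⇒  inside

inside=yes margin=1033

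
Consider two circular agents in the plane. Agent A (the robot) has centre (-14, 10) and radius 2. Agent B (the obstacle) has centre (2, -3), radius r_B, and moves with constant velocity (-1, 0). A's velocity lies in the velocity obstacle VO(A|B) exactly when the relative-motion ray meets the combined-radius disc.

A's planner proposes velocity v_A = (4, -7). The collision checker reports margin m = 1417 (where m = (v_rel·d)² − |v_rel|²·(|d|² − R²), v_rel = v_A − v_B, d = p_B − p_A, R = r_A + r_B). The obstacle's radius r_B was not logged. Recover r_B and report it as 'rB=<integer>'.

m = 1417
d = (16, -13);  v_rel = (5, -7),  |v_rel|² = 74
v_rel×d = (5)·(-13) − (-7)·(16) = 47
since m = R²·74 − 47²:  R² = (2209 + 1417) / 74 = 49
R = √49 = 7  ⇒  r_B = 7 − 2 = 5

rB=5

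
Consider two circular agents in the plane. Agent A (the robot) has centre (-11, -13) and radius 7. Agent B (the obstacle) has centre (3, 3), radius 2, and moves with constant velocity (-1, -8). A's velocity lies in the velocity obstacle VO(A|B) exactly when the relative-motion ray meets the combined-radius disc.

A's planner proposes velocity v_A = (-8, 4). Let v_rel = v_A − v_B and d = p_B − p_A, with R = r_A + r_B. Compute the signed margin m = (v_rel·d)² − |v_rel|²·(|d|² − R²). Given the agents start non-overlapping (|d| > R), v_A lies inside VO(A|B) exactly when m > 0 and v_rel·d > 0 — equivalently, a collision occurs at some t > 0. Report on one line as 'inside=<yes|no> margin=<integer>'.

d = (14, 16),  |d|² = 452;  R = 7+2 = 9,  c = 452−9² = 371
v_rel = (-7, 12),  |v_rel|² = 193;  v_rel·d = (-7)·(14) + (12)·(16) = 94
193·t² − 188·t + 371 = 0  ⇒  m = 94² − 193·371 = -62767
m = -62767 < 0,  v_rel·d = 94 > 0  ⇒  outside

inside=no margin=-62767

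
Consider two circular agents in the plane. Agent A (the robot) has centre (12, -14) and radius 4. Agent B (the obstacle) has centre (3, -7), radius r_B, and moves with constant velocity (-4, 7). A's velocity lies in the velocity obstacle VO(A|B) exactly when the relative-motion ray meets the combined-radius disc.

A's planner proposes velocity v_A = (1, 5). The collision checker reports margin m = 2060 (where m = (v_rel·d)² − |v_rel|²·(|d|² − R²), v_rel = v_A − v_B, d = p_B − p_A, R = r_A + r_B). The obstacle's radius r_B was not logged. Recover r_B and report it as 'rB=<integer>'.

m = 2060
d = (-9, 7);  v_rel = (5, -2),  |v_rel|² = 29
v_rel×d = (5)·(7) − (-2)·(-9) = 17
since m = R²·29 − 17²:  R² = (289 + 2060) / 29 = 81
R = √81 = 9  ⇒  r_B = 9 − 4 = 5

rB=5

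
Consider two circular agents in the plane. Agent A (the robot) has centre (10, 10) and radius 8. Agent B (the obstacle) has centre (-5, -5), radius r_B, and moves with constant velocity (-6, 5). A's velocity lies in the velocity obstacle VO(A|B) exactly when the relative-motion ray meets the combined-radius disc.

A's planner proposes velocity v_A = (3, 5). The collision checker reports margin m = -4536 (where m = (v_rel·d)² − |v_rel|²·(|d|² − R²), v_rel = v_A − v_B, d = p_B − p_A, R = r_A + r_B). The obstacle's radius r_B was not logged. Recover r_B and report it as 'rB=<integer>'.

m = -4536
d = (-15, -15);  v_rel = (9, 0),  |v_rel|² = 81
v_rel×d = (9)·(-15) − (0)·(-15) = -135
since m = R²·81 − (-135)²:  R² = (18225 + -4536) / 81 = 169
R = √169 = 13  ⇒  r_B = 13 − 8 = 5

rB=5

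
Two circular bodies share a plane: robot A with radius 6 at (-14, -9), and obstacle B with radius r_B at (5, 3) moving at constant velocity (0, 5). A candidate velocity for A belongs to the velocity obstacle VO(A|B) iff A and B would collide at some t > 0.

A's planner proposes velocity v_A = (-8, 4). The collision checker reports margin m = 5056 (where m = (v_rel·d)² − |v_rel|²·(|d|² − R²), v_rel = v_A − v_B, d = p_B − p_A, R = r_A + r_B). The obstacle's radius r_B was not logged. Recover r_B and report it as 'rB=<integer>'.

m = 5056
d = (19, 12);  v_rel = (-8, -1),  |v_rel|² = 65
v_rel×d = (-8)·(12) − (-1)·(19) = -77
since m = R²·65 − (-77)²:  R² = (5929 + 5056) / 65 = 169
R = √169 = 13  ⇒  r_B = 13 − 6 = 7

rB=7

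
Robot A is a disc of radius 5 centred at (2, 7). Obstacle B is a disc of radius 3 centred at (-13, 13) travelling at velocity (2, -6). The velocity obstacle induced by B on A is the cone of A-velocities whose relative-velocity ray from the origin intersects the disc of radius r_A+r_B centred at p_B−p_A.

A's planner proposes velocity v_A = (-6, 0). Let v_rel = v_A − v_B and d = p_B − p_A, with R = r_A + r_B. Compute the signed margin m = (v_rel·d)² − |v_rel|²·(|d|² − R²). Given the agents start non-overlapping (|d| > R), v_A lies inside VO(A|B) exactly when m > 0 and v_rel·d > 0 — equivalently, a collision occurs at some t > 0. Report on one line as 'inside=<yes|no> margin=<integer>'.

d = (-15, 6),  |d|² = 261;  R = 5+3 = 8,  c = 261−8² = 197
v_rel = (-8, 6),  |v_rel|² = 100;  v_rel·d = (-8)·(-15) + (6)·(6) = 156
100·t² − 312·t + 197 = 0  ⇒  m = 156² − 100·197 = 4636
m = 4636 > 0,  v_rel·d = 156 > 0  ⇒  inside

inside=yes margin=4636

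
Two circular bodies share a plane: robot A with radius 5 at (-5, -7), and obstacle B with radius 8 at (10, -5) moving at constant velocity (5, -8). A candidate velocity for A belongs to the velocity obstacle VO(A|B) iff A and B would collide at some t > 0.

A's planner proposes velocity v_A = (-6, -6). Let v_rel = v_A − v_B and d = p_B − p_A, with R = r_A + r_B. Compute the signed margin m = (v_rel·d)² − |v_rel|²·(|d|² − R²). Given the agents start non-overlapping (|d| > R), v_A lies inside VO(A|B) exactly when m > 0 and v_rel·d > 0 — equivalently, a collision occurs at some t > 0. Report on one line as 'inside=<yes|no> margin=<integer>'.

d = (15, 2),  |d|² = 229;  R = 5+8 = 13,  c = 229−13² = 60
v_rel = (-11, 2),  |v_rel|² = 125;  v_rel·d = (-11)·(15) + (2)·(2) = -161
125·t² + 322·t + 60 = 0  ⇒  m = (-161)² − 125·60 = 18421
m = 18421 > 0,  v_rel·d = -161 < 0  ⇒  outside

inside=no margin=18421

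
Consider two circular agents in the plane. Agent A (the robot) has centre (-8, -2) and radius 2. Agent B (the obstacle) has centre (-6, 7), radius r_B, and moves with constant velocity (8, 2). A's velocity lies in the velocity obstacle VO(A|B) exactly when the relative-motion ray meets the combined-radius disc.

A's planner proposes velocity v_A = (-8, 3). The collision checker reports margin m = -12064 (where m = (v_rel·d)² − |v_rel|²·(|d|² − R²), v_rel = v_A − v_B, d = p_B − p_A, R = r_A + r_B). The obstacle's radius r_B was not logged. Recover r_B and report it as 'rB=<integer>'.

m = -12064
d = (2, 9);  v_rel = (-16, 1),  |v_rel|² = 257
v_rel×d = (-16)·(9) − (1)·(2) = -146
since m = R²·257 − (-146)²:  R² = (21316 + -12064) / 257 = 36
R = √36 = 6  ⇒  r_B = 6 − 2 = 4

rB=4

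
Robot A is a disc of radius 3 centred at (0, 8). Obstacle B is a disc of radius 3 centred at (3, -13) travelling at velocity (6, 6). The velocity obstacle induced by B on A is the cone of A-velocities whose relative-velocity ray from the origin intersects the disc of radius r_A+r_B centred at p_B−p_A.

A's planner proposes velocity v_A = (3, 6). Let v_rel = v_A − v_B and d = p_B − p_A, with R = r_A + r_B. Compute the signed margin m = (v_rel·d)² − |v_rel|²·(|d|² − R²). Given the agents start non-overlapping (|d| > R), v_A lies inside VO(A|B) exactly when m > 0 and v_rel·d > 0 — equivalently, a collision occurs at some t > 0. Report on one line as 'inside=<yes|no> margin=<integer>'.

d = (3, -21),  |d|² = 450;  R = 3+3 = 6,  c = 450−6² = 414
v_rel = (-3, 0),  |v_rel|² = 9;  v_rel·d = (-3)·(3) + (0)·(-21) = -9
9·t² + 18·t + 414 = 0  ⇒  m = (-9)² − 9·414 = -3645
m = -3645 < 0,  v_rel·d = -9 < 0  ⇒  outside

inside=no margin=-3645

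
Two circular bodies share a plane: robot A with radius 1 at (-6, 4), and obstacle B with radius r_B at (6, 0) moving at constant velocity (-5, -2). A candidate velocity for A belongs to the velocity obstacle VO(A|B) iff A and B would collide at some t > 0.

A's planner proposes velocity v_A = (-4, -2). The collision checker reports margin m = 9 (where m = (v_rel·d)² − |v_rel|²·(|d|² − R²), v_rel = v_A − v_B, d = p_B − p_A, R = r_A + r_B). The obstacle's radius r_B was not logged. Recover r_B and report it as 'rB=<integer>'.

m = 9
d = (12, -4);  v_rel = (1, 0),  |v_rel|² = 1
v_rel×d = (1)·(-4) − (0)·(12) = -4
since m = R²·1 − (-4)²:  R² = (16 + 9) / 1 = 25
R = √25 = 5  ⇒  r_B = 5 − 1 = 4

rB=4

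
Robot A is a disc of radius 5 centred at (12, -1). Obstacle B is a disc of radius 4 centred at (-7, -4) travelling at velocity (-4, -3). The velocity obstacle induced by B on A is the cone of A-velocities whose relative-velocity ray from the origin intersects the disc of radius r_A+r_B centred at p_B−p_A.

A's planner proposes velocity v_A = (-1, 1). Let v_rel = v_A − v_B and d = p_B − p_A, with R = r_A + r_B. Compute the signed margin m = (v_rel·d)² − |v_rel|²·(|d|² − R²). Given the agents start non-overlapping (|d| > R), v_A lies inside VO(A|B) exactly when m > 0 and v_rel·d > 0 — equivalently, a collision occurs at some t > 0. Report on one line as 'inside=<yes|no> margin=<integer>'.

d = (-19, -3),  |d|² = 370;  R = 5+4 = 9,  c = 370−9² = 289
v_rel = (3, 4),  |v_rel|² = 25;  v_rel·d = (3)·(-19) + (4)·(-3) = -69
25·t² + 138·t + 289 = 0  ⇒  m = (-69)² − 25·289 = -2464
m = -2464 < 0,  v_rel·d = -69 < 0  ⇒  outside

inside=no margin=-2464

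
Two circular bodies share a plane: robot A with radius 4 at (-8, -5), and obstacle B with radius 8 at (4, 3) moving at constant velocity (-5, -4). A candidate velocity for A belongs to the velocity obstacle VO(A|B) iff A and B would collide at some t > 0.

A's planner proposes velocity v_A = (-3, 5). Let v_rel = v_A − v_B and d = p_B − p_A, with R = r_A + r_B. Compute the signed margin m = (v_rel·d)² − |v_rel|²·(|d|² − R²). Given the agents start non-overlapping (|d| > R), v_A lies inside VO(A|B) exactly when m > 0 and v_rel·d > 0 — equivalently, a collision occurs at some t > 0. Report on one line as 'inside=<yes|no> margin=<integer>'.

d = (12, 8),  |d|² = 208;  R = 4+8 = 12,  c = 208−12² = 64
v_rel = (2, 9),  |v_rel|² = 85;  v_rel·d = (2)·(12) + (9)·(8) = 96
85·t² − 192·t + 64 = 0  ⇒  m = 96² − 85·64 = 3776
m = 3776 > 0,  v_rel·d = 96 > 0  ⇒  inside

inside=yes margin=3776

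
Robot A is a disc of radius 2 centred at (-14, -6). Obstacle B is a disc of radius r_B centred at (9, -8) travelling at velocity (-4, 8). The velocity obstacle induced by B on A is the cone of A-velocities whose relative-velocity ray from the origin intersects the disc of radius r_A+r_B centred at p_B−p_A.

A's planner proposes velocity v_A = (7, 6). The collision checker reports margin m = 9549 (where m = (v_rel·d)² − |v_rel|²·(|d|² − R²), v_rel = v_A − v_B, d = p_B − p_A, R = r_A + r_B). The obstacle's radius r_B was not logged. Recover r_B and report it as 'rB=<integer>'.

m = 9549
d = (23, -2);  v_rel = (11, -2),  |v_rel|² = 125
v_rel×d = (11)·(-2) − (-2)·(23) = 24
since m = R²·125 − 24²:  R² = (576 + 9549) / 125 = 81
R = √81 = 9  ⇒  r_B = 9 − 2 = 7

rB=7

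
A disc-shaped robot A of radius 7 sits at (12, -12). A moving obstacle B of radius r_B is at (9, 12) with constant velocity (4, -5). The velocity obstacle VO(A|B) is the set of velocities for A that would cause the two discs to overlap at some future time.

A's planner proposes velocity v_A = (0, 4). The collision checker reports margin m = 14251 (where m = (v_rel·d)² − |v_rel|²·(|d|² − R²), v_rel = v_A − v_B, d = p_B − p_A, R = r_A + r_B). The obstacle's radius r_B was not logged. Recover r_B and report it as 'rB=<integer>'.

m = 14251
d = (-3, 24);  v_rel = (-4, 9),  |v_rel|² = 97
v_rel×d = (-4)·(24) − (9)·(-3) = -69
since m = R²·97 − (-69)²:  R² = (4761 + 14251) / 97 = 196
R = √196 = 14  ⇒  r_B = 14 − 7 = 7

rB=7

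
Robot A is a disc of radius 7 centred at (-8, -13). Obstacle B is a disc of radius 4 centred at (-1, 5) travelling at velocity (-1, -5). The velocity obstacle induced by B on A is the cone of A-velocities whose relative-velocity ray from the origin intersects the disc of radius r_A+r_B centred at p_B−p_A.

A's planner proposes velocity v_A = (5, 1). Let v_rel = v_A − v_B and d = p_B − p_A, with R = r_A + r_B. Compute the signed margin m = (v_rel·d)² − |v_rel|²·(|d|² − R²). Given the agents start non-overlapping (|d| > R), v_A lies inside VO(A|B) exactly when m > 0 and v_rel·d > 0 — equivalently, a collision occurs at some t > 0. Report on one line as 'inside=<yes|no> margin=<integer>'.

d = (7, 18),  |d|² = 373;  R = 7+4 = 11,  c = 373−11² = 252
v_rel = (6, 6),  |v_rel|² = 72;  v_rel·d = (6)·(7) + (6)·(18) = 150
72·t² − 300·t + 252 = 0  ⇒  m = 150² − 72·252 = 4356
m = 4356 > 0,  v_rel·d = 150 > 0  ⇒  inside

inside=yes margin=4356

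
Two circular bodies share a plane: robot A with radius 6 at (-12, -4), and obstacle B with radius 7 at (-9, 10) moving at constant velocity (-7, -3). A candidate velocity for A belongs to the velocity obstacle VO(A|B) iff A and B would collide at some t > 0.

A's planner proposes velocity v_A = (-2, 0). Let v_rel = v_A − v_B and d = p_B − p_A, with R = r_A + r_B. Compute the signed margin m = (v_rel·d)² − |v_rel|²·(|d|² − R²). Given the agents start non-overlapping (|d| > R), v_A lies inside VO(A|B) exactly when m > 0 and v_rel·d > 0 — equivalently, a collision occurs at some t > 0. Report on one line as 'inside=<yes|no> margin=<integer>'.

d = (3, 14),  |d|² = 205;  R = 6+7 = 13,  c = 205−13² = 36
v_rel = (5, 3),  |v_rel|² = 34;  v_rel·d = (5)·(3) + (3)·(14) = 57
34·t² − 114·t + 36 = 0  ⇒  m = 57² − 34·36 = 2025
m = 2025 > 0,  v_rel·d = 57 > 0  ⇒  inside

inside=yes margin=2025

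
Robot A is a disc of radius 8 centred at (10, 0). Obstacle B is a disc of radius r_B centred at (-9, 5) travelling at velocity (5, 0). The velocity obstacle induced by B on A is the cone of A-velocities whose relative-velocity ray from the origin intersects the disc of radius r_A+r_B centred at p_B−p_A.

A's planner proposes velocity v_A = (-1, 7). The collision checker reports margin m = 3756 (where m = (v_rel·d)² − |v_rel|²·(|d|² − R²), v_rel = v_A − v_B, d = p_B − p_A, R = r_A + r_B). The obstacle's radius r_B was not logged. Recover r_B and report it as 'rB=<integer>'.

m = 3756
d = (-19, 5);  v_rel = (-6, 7),  |v_rel|² = 85
v_rel×d = (-6)·(5) − (7)·(-19) = 103
since m = R²·85 − 103²:  R² = (10609 + 3756) / 85 = 169
R = √169 = 13  ⇒  r_B = 13 − 8 = 5

rB=5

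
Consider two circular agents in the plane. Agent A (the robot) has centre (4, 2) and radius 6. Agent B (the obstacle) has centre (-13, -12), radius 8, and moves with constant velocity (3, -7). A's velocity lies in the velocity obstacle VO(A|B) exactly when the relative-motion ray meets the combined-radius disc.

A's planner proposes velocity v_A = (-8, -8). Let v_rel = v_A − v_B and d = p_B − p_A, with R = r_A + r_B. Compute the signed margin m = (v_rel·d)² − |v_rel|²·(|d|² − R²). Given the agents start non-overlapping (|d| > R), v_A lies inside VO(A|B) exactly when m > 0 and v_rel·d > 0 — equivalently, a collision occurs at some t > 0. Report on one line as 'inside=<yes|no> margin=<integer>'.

d = (-17, -14),  |d|² = 485;  R = 6+8 = 14,  c = 485−14² = 289
v_rel = (-11, -1),  |v_rel|² = 122;  v_rel·d = (-11)·(-17) + (-1)·(-14) = 201
122·t² − 402·t + 289 = 0  ⇒  m = 201² − 122·289 = 5143
m = 5143 > 0,  v_rel·d = 201 > 0  ⇒  inside

inside=yes margin=5143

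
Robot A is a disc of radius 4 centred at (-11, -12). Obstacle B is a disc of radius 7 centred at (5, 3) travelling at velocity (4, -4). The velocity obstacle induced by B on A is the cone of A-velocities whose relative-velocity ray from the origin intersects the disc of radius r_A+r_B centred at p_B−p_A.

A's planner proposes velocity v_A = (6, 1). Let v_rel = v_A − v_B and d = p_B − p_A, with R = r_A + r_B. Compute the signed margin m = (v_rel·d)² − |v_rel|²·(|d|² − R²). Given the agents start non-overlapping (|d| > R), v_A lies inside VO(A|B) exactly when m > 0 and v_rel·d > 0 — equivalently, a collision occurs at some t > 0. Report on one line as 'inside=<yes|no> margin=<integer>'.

d = (16, 15),  |d|² = 481;  R = 4+7 = 11,  c = 481−11² = 360
v_rel = (2, 5),  |v_rel|² = 29;  v_rel·d = (2)·(16) + (5)·(15) = 107
29·t² − 214·t + 360 = 0  ⇒  m = 107² − 29·360 = 1009
m = 1009 > 0,  v_rel·d = 107 > 0  ⇒  inside

inside=yes margin=1009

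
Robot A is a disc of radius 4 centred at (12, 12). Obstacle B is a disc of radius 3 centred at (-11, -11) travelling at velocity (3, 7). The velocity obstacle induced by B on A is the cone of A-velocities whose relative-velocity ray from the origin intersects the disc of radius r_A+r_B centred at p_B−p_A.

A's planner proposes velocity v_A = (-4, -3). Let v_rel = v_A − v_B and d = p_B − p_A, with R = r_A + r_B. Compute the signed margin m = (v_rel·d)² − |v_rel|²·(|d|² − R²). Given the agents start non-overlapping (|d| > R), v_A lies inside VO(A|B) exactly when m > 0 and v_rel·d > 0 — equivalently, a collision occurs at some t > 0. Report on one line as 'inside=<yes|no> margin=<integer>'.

d = (-23, -23),  |d|² = 1058;  R = 4+3 = 7,  c = 1058−7² = 1009
v_rel = (-7, -10),  |v_rel|² = 149;  v_rel·d = (-7)·(-23) + (-10)·(-23) = 391
149·t² − 782·t + 1009 = 0  ⇒  m = 391² − 149·1009 = 2540
m = 2540 > 0,  v_rel·d = 391 > 0  ⇒  inside

inside=yes margin=2540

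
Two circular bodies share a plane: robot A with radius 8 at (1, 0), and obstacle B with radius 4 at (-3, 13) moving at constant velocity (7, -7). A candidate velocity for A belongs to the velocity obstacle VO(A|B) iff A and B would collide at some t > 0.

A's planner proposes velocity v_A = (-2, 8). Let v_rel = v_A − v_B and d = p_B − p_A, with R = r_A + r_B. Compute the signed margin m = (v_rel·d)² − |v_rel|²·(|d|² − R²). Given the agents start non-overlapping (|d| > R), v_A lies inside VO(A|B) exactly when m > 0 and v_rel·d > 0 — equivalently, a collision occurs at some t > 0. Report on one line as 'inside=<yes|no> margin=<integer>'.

d = (-4, 13),  |d|² = 185;  R = 8+4 = 12,  c = 185−12² = 41
v_rel = (-9, 15),  |v_rel|² = 306;  v_rel·d = (-9)·(-4) + (15)·(13) = 231
306·t² − 462·t + 41 = 0  ⇒  m = 231² − 306·41 = 40815
m = 40815 > 0,  v_rel·d = 231 > 0  ⇒  inside

inside=yes margin=40815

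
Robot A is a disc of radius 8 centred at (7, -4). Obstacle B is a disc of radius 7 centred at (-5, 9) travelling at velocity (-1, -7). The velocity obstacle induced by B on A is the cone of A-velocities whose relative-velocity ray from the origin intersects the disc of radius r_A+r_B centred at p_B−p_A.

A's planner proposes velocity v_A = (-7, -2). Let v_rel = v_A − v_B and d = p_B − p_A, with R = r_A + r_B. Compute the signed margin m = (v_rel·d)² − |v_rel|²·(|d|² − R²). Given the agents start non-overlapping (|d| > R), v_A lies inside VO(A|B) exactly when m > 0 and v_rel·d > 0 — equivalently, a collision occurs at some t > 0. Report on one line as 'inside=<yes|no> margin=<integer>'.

d = (-12, 13),  |d|² = 313;  R = 8+7 = 15,  c = 313−15² = 88
v_rel = (-6, 5),  |v_rel|² = 61;  v_rel·d = (-6)·(-12) + (5)·(13) = 137
61·t² − 274·t + 88 = 0  ⇒  m = 137² − 61·88 = 13401
m = 13401 > 0,  v_rel·d = 137 > 0  ⇒  inside

inside=yes margin=13401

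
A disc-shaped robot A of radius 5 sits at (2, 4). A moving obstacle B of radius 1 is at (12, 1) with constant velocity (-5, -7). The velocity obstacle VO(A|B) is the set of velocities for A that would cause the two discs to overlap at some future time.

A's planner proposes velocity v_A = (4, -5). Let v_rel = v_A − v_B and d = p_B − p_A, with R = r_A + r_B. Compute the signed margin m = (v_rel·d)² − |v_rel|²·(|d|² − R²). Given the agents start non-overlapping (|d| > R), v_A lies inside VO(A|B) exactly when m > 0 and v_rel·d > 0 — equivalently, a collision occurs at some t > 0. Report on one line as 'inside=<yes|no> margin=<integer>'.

d = (10, -3),  |d|² = 109;  R = 5+1 = 6,  c = 109−6² = 73
v_rel = (9, 2),  |v_rel|² = 85;  v_rel·d = (9)·(10) + (2)·(-3) = 84
85·t² − 168·t + 73 = 0  ⇒  m = 84² − 85·73 = 851
m = 851 > 0,  v_rel·d = 84 > 0  ⇒  inside

inside=yes margin=851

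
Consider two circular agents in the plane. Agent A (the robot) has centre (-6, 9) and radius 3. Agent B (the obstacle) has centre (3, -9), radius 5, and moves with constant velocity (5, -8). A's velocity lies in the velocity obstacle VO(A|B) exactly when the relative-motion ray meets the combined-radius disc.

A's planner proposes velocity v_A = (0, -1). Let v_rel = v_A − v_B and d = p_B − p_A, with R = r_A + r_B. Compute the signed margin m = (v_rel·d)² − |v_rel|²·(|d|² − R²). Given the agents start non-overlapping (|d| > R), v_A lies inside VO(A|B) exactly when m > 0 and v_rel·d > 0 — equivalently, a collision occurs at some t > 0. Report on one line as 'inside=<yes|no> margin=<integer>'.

d = (9, -18),  |d|² = 405;  R = 3+5 = 8,  c = 405−8² = 341
v_rel = (-5, 7),  |v_rel|² = 74;  v_rel·d = (-5)·(9) + (7)·(-18) = -171
74·t² + 342·t + 341 = 0  ⇒  m = (-171)² − 74·341 = 4007
m = 4007 > 0,  v_rel·d = -171 < 0  ⇒  outside

inside=no margin=4007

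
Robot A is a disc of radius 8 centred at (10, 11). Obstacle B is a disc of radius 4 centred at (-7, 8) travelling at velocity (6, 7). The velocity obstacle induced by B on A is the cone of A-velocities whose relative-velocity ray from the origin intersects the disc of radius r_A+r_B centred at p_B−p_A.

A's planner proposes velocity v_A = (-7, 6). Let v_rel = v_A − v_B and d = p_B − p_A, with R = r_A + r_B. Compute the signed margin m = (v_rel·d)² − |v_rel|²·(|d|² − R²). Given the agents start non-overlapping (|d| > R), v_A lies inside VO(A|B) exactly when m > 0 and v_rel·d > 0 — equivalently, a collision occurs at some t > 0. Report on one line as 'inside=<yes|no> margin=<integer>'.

d = (-17, -3),  |d|² = 298;  R = 8+4 = 12,  c = 298−12² = 154
v_rel = (-13, -1),  |v_rel|² = 170;  v_rel·d = (-13)·(-17) + (-1)·(-3) = 224
170·t² − 448·t + 154 = 0  ⇒  m = 224² − 170·154 = 23996
m = 23996 > 0,  v_rel·d = 224 > 0  ⇒  inside

inside=yes margin=23996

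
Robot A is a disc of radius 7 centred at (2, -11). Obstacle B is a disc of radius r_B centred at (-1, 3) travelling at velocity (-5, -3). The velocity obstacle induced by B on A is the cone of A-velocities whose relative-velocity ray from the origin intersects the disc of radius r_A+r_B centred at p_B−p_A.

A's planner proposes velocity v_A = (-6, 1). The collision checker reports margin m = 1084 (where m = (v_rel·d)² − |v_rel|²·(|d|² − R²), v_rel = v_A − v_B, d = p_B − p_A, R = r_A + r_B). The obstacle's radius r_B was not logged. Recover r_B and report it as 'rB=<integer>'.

m = 1084
d = (-3, 14);  v_rel = (-1, 4),  |v_rel|² = 17
v_rel×d = (-1)·(14) − (4)·(-3) = -2
since m = R²·17 − (-2)²:  R² = (4 + 1084) / 17 = 64
R = √64 = 8  ⇒  r_B = 8 − 7 = 1

rB=1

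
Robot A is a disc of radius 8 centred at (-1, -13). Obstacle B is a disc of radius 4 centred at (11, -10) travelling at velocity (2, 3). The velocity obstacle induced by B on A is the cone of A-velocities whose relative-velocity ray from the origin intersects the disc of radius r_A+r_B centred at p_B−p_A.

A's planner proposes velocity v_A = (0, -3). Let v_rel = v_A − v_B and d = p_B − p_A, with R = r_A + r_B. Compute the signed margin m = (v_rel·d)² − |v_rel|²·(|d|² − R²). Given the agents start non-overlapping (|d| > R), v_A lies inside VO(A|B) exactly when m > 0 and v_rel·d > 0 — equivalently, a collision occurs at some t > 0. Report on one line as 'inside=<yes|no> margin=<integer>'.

d = (12, 3),  |d|² = 153;  R = 8+4 = 12,  c = 153−12² = 9
v_rel = (-2, -6),  |v_rel|² = 40;  v_rel·d = (-2)·(12) + (-6)·(3) = -42
40·t² + 84·t + 9 = 0  ⇒  m = (-42)² − 40·9 = 1404
m = 1404 > 0,  v_rel·d = -42 < 0  ⇒  outside

inside=no margin=1404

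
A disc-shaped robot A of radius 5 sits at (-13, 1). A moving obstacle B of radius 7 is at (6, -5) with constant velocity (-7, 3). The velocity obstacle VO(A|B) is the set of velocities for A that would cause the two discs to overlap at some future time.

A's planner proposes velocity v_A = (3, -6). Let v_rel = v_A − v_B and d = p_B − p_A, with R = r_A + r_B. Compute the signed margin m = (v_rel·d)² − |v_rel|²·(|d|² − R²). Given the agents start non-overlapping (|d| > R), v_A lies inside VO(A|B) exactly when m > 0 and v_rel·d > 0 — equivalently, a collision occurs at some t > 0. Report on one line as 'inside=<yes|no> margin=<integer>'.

d = (19, -6),  |d|² = 397;  R = 5+7 = 12,  c = 397−12² = 253
v_rel = (10, -9),  |v_rel|² = 181;  v_rel·d = (10)·(19) + (-9)·(-6) = 244
181·t² − 488·t + 253 = 0  ⇒  m = 244² − 181·253 = 13743
m = 13743 > 0,  v_rel·d = 244 > 0  ⇒  inside

inside=yes margin=13743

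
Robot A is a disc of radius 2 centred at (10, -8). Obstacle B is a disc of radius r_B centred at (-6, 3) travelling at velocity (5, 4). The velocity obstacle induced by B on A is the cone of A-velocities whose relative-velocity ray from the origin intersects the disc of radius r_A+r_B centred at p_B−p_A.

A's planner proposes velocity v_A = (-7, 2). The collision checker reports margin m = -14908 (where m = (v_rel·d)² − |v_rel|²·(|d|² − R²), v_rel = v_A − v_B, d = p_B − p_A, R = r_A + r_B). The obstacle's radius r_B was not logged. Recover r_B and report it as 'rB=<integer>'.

m = -14908
d = (-16, 11);  v_rel = (-12, -2),  |v_rel|² = 148
v_rel×d = (-12)·(11) − (-2)·(-16) = -164
since m = R²·148 − (-164)²:  R² = (26896 + -14908) / 148 = 81
R = √81 = 9  ⇒  r_B = 9 − 2 = 7

rB=7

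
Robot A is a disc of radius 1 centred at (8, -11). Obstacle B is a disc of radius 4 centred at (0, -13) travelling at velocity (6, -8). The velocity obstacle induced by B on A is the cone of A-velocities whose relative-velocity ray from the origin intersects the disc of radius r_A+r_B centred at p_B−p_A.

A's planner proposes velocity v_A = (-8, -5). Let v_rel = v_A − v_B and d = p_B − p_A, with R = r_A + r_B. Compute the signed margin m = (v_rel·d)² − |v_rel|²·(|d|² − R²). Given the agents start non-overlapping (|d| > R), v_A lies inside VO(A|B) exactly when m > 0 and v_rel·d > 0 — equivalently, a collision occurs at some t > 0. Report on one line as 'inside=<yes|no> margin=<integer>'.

d = (-8, -2),  |d|² = 68;  R = 1+4 = 5,  c = 68−5² = 43
v_rel = (-14, 3),  |v_rel|² = 205;  v_rel·d = (-14)·(-8) + (3)·(-2) = 106
205·t² − 212·t + 43 = 0  ⇒  m = 106² − 205·43 = 2421
m = 2421 > 0,  v_rel·d = 106 > 0  ⇒  inside

inside=yes margin=2421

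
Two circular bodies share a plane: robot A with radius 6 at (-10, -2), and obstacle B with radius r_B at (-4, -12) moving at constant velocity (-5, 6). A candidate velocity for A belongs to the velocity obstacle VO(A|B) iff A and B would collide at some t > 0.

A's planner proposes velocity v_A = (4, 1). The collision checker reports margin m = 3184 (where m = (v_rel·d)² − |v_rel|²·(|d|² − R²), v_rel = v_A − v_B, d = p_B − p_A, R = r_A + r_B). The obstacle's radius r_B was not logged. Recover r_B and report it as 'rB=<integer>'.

m = 3184
d = (6, -10);  v_rel = (9, -5),  |v_rel|² = 106
v_rel×d = (9)·(-10) − (-5)·(6) = -60
since m = R²·106 − (-60)²:  R² = (3600 + 3184) / 106 = 64
R = √64 = 8  ⇒  r_B = 8 − 6 = 2

rB=2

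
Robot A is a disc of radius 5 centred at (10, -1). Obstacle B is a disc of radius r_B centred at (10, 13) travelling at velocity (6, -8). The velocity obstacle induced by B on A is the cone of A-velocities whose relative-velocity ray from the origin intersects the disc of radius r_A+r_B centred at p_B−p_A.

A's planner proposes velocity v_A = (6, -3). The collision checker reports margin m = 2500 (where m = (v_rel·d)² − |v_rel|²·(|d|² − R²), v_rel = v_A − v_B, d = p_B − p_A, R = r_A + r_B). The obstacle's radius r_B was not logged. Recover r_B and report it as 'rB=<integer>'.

m = 2500
d = (0, 14);  v_rel = (0, 5),  |v_rel|² = 25
v_rel×d = (0)·(14) − (5)·(0) = 0
since m = R²·25 − 0²:  R² = (0 + 2500) / 25 = 100
R = √100 = 10  ⇒  r_B = 10 − 5 = 5

rB=5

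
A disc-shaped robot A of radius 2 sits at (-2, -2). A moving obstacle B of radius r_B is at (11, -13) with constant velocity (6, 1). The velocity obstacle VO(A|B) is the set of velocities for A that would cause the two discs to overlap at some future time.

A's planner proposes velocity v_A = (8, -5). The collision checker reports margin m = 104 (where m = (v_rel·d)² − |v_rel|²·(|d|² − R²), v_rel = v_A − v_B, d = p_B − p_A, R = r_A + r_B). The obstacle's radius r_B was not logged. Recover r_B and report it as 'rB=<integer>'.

m = 104
d = (13, -11);  v_rel = (2, -6),  |v_rel|² = 40
v_rel×d = (2)·(-11) − (-6)·(13) = 56
since m = R²·40 − 56²:  R² = (3136 + 104) / 40 = 81
R = √81 = 9  ⇒  r_B = 9 − 2 = 7

rB=7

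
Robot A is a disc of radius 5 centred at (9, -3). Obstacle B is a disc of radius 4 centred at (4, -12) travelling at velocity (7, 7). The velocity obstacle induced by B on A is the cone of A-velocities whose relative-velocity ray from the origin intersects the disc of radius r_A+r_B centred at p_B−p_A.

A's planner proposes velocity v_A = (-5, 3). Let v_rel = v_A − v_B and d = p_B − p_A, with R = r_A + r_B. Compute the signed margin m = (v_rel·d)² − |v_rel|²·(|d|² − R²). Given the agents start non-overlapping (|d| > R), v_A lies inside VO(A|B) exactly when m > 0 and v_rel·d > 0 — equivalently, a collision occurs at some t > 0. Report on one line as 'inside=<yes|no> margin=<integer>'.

d = (-5, -9),  |d|² = 106;  R = 5+4 = 9,  c = 106−9² = 25
v_rel = (-12, -4),  |v_rel|² = 160;  v_rel·d = (-12)·(-5) + (-4)·(-9) = 96
160·t² − 192·t + 25 = 0  ⇒  m = 96² − 160·25 = 5216
m = 5216 > 0,  v_rel·d = 96 > 0  ⇒  inside

inside=yes margin=5216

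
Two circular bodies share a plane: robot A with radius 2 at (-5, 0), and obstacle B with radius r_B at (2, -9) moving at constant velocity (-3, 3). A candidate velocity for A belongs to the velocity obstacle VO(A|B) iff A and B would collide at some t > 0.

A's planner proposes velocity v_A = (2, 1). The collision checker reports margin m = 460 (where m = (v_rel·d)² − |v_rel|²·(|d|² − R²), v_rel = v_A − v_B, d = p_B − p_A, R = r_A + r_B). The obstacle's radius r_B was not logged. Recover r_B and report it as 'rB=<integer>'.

m = 460
d = (7, -9);  v_rel = (5, -2),  |v_rel|² = 29
v_rel×d = (5)·(-9) − (-2)·(7) = -31
since m = R²·29 − (-31)²:  R² = (961 + 460) / 29 = 49
R = √49 = 7  ⇒  r_B = 7 − 2 = 5

rB=5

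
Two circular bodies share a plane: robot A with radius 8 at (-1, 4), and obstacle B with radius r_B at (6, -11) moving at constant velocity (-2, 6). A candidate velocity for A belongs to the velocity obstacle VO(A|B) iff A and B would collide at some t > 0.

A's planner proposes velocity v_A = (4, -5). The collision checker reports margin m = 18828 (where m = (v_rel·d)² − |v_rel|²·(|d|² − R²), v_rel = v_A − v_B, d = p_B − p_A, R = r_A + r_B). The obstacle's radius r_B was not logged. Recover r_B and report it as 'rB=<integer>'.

m = 18828
d = (7, -15);  v_rel = (6, -11),  |v_rel|² = 157
v_rel×d = (6)·(-15) − (-11)·(7) = -13
since m = R²·157 − (-13)²:  R² = (169 + 18828) / 157 = 121
R = √121 = 11  ⇒  r_B = 11 − 8 = 3

rB=3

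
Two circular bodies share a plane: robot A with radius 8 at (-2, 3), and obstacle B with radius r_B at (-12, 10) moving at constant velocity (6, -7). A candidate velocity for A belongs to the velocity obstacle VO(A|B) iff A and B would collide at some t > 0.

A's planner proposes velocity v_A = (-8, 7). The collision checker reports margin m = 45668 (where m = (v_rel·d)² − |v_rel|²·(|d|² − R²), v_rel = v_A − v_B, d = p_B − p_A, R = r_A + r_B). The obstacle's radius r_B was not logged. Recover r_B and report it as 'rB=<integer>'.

m = 45668
d = (-10, 7);  v_rel = (-14, 14),  |v_rel|² = 392
v_rel×d = (-14)·(7) − (14)·(-10) = 42
since m = R²·392 − 42²:  R² = (1764 + 45668) / 392 = 121
R = √121 = 11  ⇒  r_B = 11 − 8 = 3

rB=3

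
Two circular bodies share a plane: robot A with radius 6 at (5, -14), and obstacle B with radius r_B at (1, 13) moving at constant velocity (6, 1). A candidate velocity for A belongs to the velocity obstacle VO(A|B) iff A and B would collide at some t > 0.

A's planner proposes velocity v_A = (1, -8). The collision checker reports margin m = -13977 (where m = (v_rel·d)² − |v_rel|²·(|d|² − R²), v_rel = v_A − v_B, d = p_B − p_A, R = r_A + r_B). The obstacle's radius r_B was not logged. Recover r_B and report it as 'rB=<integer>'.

m = -13977
d = (-4, 27);  v_rel = (-5, -9),  |v_rel|² = 106
v_rel×d = (-5)·(27) − (-9)·(-4) = -171
since m = R²·106 − (-171)²:  R² = (29241 + -13977) / 106 = 144
R = √144 = 12  ⇒  r_B = 12 − 6 = 6

rB=6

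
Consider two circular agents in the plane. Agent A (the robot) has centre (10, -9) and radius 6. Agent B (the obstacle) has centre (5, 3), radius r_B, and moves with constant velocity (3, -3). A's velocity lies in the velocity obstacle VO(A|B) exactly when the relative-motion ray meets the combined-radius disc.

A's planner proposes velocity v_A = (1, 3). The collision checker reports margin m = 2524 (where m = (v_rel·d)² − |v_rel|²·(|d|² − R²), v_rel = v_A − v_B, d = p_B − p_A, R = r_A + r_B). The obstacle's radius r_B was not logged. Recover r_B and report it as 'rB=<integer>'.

m = 2524
d = (-5, 12);  v_rel = (-2, 6),  |v_rel|² = 40
v_rel×d = (-2)·(12) − (6)·(-5) = 6
since m = R²·40 − 6²:  R² = (36 + 2524) / 40 = 64
R = √64 = 8  ⇒  r_B = 8 − 6 = 2

rB=2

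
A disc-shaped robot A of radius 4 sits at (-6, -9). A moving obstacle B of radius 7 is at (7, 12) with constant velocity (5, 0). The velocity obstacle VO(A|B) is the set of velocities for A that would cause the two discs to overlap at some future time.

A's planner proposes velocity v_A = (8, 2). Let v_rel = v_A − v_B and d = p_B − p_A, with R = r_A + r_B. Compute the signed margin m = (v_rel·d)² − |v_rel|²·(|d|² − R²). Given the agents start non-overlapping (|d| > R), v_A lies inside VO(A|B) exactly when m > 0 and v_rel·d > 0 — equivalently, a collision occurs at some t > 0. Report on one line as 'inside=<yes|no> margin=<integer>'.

d = (13, 21),  |d|² = 610;  R = 4+7 = 11,  c = 610−11² = 489
v_rel = (3, 2),  |v_rel|² = 13;  v_rel·d = (3)·(13) + (2)·(21) = 81
13·t² − 162·t + 489 = 0  ⇒  m = 81² − 13·489 = 204
m = 204 > 0,  v_rel·d = 81 > 0  ⇒  inside

inside=yes margin=204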